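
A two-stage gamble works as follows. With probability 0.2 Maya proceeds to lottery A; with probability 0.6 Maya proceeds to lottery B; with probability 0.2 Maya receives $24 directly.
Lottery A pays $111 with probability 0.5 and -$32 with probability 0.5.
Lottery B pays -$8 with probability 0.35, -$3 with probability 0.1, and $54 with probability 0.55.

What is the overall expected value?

EV(A) = 0.5 × 111 + 0.5 × (-32) = 55.5 − 16 = 39.5
EV(B) = 0.35 × (-8) + 0.1 × (-3) + 0.55 × 54 = -2.8 − 0.3 + 29.7 = 26.6
Branch C: 24 (certain)
Overall = 0.2 × 39.5 + 0.6 × 26.6 + 0.2 × 24 = 7.9 + 15.96 + 4.8 = 28.66

$28.66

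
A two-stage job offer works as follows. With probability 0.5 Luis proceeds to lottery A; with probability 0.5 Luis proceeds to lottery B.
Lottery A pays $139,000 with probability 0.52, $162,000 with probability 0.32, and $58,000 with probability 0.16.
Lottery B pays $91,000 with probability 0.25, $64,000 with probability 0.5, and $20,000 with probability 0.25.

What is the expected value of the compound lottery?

$96,575

EV(A) = 0.52 × 139000 + 0.32 × 162000 + 0.16 × 58000 = 72280 + 51840 + 9280 = 133400
EV(B) = 0.25 × 91000 + 0.5 × 64000 + 0.25 × 20000 = 22750 + 32000 + 5000 = 59750
Overall = 0.5 × 133400 + 0.5 × 59750 = 66700 + 29875 = 96575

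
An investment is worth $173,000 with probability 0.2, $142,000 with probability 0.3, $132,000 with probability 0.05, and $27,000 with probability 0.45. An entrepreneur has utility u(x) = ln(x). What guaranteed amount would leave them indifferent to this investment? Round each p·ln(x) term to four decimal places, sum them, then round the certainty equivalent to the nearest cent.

E[u] = 0.2·ln(173000) + 0.3·ln(142000) + 0.05·ln(132000) + 0.45·ln(27000) = 2.4122 + 3.5591 + 0.5895 + 4.5916 = 11.1524
CE = e^11.1524 ≈ 69730.98

$69,730.98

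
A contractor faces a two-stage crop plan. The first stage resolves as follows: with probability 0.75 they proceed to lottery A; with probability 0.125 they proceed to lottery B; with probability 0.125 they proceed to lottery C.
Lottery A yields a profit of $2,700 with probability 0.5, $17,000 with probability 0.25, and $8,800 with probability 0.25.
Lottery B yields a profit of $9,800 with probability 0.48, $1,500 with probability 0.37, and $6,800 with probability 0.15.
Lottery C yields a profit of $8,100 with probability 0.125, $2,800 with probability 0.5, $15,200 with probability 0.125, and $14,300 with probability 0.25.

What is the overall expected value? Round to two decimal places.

EV(A) = 0.5 × 2700 + 0.25 × 17000 + 0.25 × 8800 = 1350 + 4250 + 2200 = 7800
EV(B) = 0.48 × 9800 + 0.37 × 1500 + 0.15 × 6800 = 4704 + 555 + 1020 = 6279
EV(C) = 0.125 × 8100 + 0.5 × 2800 + 0.125 × 15200 + 0.25 × 14300 = 1012.5 + 1400 + 1900 + 3575 = 7887.5
Overall = 0.75 × 7800 + 0.125 × 6279 + 0.125 × 7887.5 = 5850 + 784.875 + 985.9375 = 7620.8125

$7,620.81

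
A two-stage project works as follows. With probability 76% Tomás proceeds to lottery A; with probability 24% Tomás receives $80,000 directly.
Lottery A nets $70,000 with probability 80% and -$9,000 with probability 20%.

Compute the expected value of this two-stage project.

$60,392

EV(A) = 0.8 × 70000 + 0.2 × (-9000) = 56000 − 1800 = 54200
Branch B: 80000 (certain)
Overall = 0.76 × 54200 + 0.24 × 80000 = 41192 + 19200 = 60392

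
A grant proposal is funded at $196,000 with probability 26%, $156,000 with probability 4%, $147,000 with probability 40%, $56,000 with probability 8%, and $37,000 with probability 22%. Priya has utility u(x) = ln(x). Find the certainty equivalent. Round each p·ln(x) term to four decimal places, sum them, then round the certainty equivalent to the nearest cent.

E[u] = 0.26·ln(196000) + 0.04·ln(156000) + 0.4·ln(147000) + 0.08·ln(56000) + 0.22·ln(37000) = 3.1683 + 0.4783 + 4.7593 + 0.8746 + 2.3141 = 11.5946
CE = e^11.5946 ≈ 108510.26

$108,510.26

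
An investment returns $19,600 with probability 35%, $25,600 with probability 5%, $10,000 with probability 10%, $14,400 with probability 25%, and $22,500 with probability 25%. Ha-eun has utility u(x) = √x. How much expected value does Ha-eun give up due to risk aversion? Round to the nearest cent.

E[u] = 0.35·√19600 + 0.05·√25600 + 0.1·√10000 + 0.25·√14400 + 0.25·√22500 = 0.35·140 + 0.05·160 + 0.1·100 + 0.25·120 + 0.25·150 = 134.5
CE = (134.5)² = 18090.25
Risk premium = EV − CE = 18365 − 18090.25 = 274.75

$274.75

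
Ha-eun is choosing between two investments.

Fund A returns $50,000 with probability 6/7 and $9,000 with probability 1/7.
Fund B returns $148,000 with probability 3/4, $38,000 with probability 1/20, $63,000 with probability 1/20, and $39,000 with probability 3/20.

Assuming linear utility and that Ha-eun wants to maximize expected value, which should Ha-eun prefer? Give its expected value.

Fund A = 6/7 × 50000 + 1/7 × 9000 = 42857.1429 + 1285.7143 = 44142.8571
Fund B = 3/4 × 148000 + 1/20 × 38000 + 1/20 × 63000 + 3/20 × 39000 = 111000 + 1900 + 3150 + 5850 = 121900

Fund B ($121,900)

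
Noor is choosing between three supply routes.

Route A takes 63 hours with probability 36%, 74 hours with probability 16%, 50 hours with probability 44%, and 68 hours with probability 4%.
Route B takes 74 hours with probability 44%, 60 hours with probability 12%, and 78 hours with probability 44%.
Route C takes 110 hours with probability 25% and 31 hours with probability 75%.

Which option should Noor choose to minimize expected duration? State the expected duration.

Route A = 0.36 × 63 + 0.16 × 74 + 0.44 × 50 + 0.04 × 68 = 22.68 + 11.84 + 22 + 2.72 = 59.24
Route B = 0.44 × 74 + 0.12 × 60 + 0.44 × 78 = 32.56 + 7.2 + 34.32 = 74.08
Route C = 0.25 × 110 + 0.75 × 31 = 27.5 + 23.25 = 50.75

Route C (50.75 hours)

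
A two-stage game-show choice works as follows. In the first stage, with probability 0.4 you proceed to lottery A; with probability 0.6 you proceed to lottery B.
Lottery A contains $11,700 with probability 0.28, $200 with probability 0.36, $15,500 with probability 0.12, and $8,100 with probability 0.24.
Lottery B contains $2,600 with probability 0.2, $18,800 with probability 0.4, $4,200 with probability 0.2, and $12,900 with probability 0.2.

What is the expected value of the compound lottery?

EV(A) = 0.28 × 11700 + 0.36 × 200 + 0.12 × 15500 + 0.24 × 8100 = 3276 + 72 + 1860 + 1944 = 7152
EV(B) = 0.2 × 2600 + 0.4 × 18800 + 0.2 × 4200 + 0.2 × 12900 = 520 + 7520 + 840 + 2580 = 11460
Overall = 0.4 × 7152 + 0.6 × 11460 = 2860.8 + 6876 = 9736.8

$9,736.80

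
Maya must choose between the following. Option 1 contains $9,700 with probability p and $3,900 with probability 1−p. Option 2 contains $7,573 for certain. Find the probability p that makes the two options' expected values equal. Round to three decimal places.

p = 0.633

p·9700 + (1−p)·3900 = 7573
5800p + 3900 = 7573
p = (7573 − 3900) / 5800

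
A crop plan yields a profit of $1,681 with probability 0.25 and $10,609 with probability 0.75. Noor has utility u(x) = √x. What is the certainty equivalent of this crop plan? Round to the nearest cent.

$7,656.25

E[u] = 0.25·√1681 + 0.75·√10609 = 0.25·41 + 0.75·103 = 87.5
CE = (87.5)² = 7656.25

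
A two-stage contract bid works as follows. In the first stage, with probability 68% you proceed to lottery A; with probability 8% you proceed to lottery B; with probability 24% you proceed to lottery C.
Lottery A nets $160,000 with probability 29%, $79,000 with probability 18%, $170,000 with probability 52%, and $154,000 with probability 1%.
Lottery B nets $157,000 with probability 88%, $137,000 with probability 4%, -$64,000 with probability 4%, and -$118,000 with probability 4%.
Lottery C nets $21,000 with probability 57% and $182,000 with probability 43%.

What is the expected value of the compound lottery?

EV(A) = 0.29 × 160000 + 0.18 × 79000 + 0.52 × 170000 + 0.01 × 154000 = 46400 + 14220 + 88400 + 1540 = 150560
EV(B) = 0.88 × 157000 + 0.04 × 137000 + 0.04 × (-64000) + 0.04 × (-118000) = 138160 + 5480 − 2560 − 4720 = 136360
EV(C) = 0.57 × 21000 + 0.43 × 182000 = 11970 + 78260 = 90230
Overall = 0.68 × 150560 + 0.08 × 136360 + 0.24 × 90230 = 102380.8 + 10908.8 + 21655.2 = 134944.8

$134,944.80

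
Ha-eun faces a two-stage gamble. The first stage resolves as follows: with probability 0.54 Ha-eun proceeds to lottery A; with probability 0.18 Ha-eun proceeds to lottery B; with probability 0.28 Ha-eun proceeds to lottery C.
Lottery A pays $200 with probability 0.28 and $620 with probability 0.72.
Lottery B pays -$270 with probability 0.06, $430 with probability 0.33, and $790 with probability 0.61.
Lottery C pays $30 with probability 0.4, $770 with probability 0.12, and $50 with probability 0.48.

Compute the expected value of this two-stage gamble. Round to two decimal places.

$416.62

EV(A) = 0.28 × 200 + 0.72 × 620 = 56 + 446.4 = 502.4
EV(B) = 0.06 × (-270) + 0.33 × 430 + 0.61 × 790 = -16.2 + 141.9 + 481.9 = 607.6
EV(C) = 0.4 × 30 + 0.12 × 770 + 0.48 × 50 = 12 + 92.4 + 24 = 128.4
Overall = 0.54 × 502.4 + 0.18 × 607.6 + 0.28 × 128.4 = 271.296 + 109.368 + 35.952 = 416.616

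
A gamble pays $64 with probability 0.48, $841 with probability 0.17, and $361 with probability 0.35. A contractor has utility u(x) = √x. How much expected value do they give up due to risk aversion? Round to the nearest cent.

E[u] = 0.48·√64 + 0.17·√841 + 0.35·√361 = 0.48·8 + 0.17·29 + 0.35·19 = 15.42
CE = (15.42)² = 237.7764
Risk premium = EV − CE = 300.04 − 237.7764 = 62.2636

$62.26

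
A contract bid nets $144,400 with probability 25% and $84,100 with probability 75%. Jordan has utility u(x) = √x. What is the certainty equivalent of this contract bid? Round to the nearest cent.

$97,656.25

E[u] = 0.25·√144400 + 0.75·√84100 = 0.25·380 + 0.75·290 = 312.5
CE = (312.5)² = 97656.25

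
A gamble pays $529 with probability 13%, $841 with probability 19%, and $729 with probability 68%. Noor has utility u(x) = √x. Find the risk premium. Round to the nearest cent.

$2.82

E[u] = 0.13·√529 + 0.19·√841 + 0.68·√729 = 0.13·23 + 0.19·29 + 0.68·27 = 26.86
CE = (26.86)² = 721.4596
Risk premium = EV − CE = 724.28 − 721.4596 = 2.8204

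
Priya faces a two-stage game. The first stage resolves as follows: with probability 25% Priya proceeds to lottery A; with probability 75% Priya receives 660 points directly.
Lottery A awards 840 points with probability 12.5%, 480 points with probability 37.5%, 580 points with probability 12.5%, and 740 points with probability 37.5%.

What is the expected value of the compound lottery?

EV(A) = 0.125 × 840 + 0.375 × 480 + 0.125 × 580 + 0.375 × 740 = 105 + 180 + 72.5 + 277.5 = 635
Branch B: 660 (certain)
Overall = 0.25 × 635 + 0.75 × 660 = 158.75 + 495 = 653.75

653.75 points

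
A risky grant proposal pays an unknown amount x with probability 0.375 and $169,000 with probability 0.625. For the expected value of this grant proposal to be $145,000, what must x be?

0.375·x + 0.625·169000 = 145000
0.375·x = 145000 − 105625 = 39375
x = 39375 / 0.375 = 105000

x = $105,000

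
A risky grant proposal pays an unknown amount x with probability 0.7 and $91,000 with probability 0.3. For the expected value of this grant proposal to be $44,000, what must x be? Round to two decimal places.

0.7·x + 0.3·91000 = 44000
0.7·x = 44000 − 27300 = 16700
x = 16700 / 0.7 = 23857.1429

x = $23,857.14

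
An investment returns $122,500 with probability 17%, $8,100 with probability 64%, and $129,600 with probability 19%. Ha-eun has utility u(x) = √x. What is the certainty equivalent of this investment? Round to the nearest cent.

E[u] = 0.17·√122500 + 0.64·√8100 + 0.19·√129600 = 0.17·350 + 0.64·90 + 0.19·360 = 185.5
CE = (185.5)² = 34410.25

$34,410.25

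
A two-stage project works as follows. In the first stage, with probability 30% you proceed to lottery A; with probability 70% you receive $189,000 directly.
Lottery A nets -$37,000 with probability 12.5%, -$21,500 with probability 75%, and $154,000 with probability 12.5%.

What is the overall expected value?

EV(A) = 0.125 × (-37000) + 0.75 × (-21500) + 0.125 × 154000 = -4625 − 16125 + 19250 = -1500
Branch B: 189000 (certain)
Overall = 0.3 × (-1500) + 0.7 × 189000 = -450 + 132300 = 131850

$131,850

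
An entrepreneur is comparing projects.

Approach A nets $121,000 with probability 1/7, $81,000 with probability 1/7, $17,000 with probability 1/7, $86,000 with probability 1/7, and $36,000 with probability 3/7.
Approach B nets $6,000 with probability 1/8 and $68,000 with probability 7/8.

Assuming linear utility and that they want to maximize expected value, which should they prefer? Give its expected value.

Approach A = 1/7 × 121000 + 1/7 × 81000 + 1/7 × 17000 + 1/7 × 86000 + 3/7 × 36000 = 17285.7143 + 11571.4286 + 2428.5714 + 12285.7143 + 15428.5714 = 59000
Approach B = 1/8 × 6000 + 7/8 × 68000 = 750 + 59500 = 60250

Approach B ($60,250)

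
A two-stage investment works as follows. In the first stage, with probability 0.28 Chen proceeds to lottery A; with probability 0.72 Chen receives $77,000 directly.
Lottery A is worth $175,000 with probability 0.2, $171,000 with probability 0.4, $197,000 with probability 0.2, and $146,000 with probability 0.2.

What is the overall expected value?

EV(A) = 0.2 × 175000 + 0.4 × 171000 + 0.2 × 197000 + 0.2 × 146000 = 35000 + 68400 + 39400 + 29200 = 172000
Branch B: 77000 (certain)
Overall = 0.28 × 172000 + 0.72 × 77000 = 48160 + 55440 = 103600

$103,600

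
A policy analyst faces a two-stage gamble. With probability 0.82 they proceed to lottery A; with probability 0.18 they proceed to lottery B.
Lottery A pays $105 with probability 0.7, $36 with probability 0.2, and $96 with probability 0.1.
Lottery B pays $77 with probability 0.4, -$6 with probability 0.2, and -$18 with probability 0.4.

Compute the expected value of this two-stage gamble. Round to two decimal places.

$78.08

EV(A) = 0.7 × 105 + 0.2 × 36 + 0.1 × 96 = 73.5 + 7.2 + 9.6 = 90.3
EV(B) = 0.4 × 77 + 0.2 × (-6) + 0.4 × (-18) = 30.8 − 1.2 − 7.2 = 22.4
Overall = 0.82 × 90.3 + 0.18 × 22.4 = 74.046 + 4.032 = 78.078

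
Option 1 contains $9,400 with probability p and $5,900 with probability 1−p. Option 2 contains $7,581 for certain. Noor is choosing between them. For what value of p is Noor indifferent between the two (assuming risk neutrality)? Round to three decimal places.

p·9400 + (1−p)·5900 = 7581
3500p + 5900 = 7581
p = (7581 − 5900) / 3500

p = 0.480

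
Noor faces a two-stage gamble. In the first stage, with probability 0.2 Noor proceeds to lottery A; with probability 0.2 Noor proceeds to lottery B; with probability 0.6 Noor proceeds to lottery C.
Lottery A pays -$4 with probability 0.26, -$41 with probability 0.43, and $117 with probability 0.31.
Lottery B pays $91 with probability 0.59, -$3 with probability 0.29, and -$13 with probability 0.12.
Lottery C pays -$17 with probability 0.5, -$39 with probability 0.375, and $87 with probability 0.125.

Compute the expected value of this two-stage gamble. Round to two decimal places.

$6.42

EV(A) = 0.26 × (-4) + 0.43 × (-41) + 0.31 × 117 = -1.04 − 17.63 + 36.27 = 17.6
EV(B) = 0.59 × 91 + 0.29 × (-3) + 0.12 × (-13) = 53.69 − 0.87 − 1.56 = 51.26
EV(C) = 0.5 × (-17) + 0.375 × (-39) + 0.125 × 87 = -8.5 − 14.625 + 10.875 = -12.25
Overall = 0.2 × 17.6 + 0.2 × 51.26 + 0.6 × (-12.25) = 3.52 + 10.252 − 7.35 = 6.422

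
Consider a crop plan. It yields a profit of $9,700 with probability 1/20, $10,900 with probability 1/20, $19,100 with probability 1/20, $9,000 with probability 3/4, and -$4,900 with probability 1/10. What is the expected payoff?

EV = 1/20 × 9700 + 1/20 × 10900 + 1/20 × 19100 + 3/4 × 9000 + 1/10 × (-4900) = 485 + 545 + 955 + 6750 − 490 = 8245

$8,245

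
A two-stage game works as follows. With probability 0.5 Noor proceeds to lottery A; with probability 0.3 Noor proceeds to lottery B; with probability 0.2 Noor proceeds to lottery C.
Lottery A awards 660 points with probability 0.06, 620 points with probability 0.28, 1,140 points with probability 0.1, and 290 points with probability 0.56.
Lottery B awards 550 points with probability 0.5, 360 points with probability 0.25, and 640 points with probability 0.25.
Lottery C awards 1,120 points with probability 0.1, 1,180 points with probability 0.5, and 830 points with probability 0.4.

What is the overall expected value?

609.1 points

EV(A) = 0.06 × 660 + 0.28 × 620 + 0.1 × 1140 + 0.56 × 290 = 39.6 + 173.6 + 114 + 162.4 = 489.6
EV(B) = 0.5 × 550 + 0.25 × 360 + 0.25 × 640 = 275 + 90 + 160 = 525
EV(C) = 0.1 × 1120 + 0.5 × 1180 + 0.4 × 830 = 112 + 590 + 332 = 1034
Overall = 0.5 × 489.6 + 0.3 × 525 + 0.2 × 1034 = 244.8 + 157.5 + 206.8 = 609.1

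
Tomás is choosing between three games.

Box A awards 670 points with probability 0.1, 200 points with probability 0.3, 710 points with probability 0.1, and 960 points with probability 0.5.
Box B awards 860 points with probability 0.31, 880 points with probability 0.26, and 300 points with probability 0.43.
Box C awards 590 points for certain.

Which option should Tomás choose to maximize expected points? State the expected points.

Box A (678 points)

Box A = 0.1 × 670 + 0.3 × 200 + 0.1 × 710 + 0.5 × 960 = 67 + 60 + 71 + 480 = 678
Box B = 0.31 × 860 + 0.26 × 880 + 0.43 × 300 = 266.6 + 228.8 + 129 = 624.4
Box C: 590 (certain)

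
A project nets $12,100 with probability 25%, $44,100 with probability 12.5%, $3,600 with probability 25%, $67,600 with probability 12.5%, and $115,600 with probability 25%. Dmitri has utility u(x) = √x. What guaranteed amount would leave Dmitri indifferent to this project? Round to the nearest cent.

$34,689.06

E[u] = 0.25·√12100 + 0.125·√44100 + 0.25·√3600 + 0.125·√67600 + 0.25·√115600 = 0.25·110 + 0.125·210 + 0.25·60 + 0.125·260 + 0.25·340 = 186.25
CE = (186.25)² = 34689.0625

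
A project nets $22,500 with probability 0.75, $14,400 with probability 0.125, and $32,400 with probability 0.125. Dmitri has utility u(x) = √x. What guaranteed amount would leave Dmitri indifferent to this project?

E[u] = 0.75·√22500 + 0.125·√14400 + 0.125·√32400 = 0.75·150 + 0.125·120 + 0.125·180 = 150
CE = (150)² = 22500

$22,500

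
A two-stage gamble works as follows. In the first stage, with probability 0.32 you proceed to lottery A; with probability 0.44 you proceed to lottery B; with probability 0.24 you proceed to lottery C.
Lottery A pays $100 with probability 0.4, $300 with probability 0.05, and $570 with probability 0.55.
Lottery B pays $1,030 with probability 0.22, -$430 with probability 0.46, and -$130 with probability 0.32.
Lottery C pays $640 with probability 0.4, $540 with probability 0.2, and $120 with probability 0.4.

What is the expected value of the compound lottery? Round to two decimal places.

EV(A) = 0.4 × 100 + 0.05 × 300 + 0.55 × 570 = 40 + 15 + 313.5 = 368.5
EV(B) = 0.22 × 1030 + 0.46 × (-430) + 0.32 × (-130) = 226.6 − 197.8 − 41.6 = -12.8
EV(C) = 0.4 × 640 + 0.2 × 540 + 0.4 × 120 = 256 + 108 + 48 = 412
Overall = 0.32 × 368.5 + 0.44 × (-12.8) + 0.24 × 412 = 117.92 − 5.632 + 98.88 = 211.168

$211.17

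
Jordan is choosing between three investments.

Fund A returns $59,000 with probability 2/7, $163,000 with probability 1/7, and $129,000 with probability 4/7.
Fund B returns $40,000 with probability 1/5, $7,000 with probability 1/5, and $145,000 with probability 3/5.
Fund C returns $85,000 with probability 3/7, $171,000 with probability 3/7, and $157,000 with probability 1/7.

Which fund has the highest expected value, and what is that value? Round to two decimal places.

Fund A = 2/7 × 59000 + 1/7 × 163000 + 4/7 × 129000 = 16857.1429 + 23285.7143 + 73714.2857 = 113857.1429
Fund B = 1/5 × 40000 + 1/5 × 7000 + 3/5 × 145000 = 8000 + 1400 + 87000 = 96400
Fund C = 3/7 × 85000 + 3/7 × 171000 + 1/7 × 157000 = 36428.5714 + 73285.7143 + 22428.5714 = 132142.8571

Fund C ($132,142.86)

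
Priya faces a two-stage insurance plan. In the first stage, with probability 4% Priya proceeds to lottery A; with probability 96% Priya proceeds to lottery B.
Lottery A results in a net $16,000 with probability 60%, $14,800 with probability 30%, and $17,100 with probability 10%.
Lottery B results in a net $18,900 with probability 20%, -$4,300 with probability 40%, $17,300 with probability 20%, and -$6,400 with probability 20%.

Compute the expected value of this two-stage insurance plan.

$4,700.40

EV(A) = 0.6 × 16000 + 0.3 × 14800 + 0.1 × 17100 = 9600 + 4440 + 1710 = 15750
EV(B) = 0.2 × 18900 + 0.4 × (-4300) + 0.2 × 17300 + 0.2 × (-6400) = 3780 − 1720 + 3460 − 1280 = 4240
Overall = 0.04 × 15750 + 0.96 × 4240 = 630 + 4070.4 = 4700.4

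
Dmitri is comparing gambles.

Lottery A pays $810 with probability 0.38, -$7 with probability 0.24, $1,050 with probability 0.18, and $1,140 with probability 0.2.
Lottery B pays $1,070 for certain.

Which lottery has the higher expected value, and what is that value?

Lottery A = 0.38 × 810 + 0.24 × (-7) + 0.18 × 1050 + 0.2 × 1140 = 307.8 − 1.68 + 189 + 228 = 723.12
Lottery B: 1070 (certain)

Lottery B ($1,070)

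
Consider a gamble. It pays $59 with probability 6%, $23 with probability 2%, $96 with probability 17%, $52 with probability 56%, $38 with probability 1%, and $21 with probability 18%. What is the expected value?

EV = 0.06 × 59 + 0.02 × 23 + 0.17 × 96 + 0.56 × 52 + 0.01 × 38 + 0.18 × 21 = 3.54 + 0.46 + 16.32 + 29.12 + 0.38 + 3.78 = 53.6

$53.60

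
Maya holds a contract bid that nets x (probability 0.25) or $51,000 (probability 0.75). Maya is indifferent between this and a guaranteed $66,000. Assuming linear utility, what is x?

x = $111,000

0.25·x + 0.75·51000 = 66000
0.25·x = 66000 − 38250 = 27750
x = 27750 / 0.25 = 111000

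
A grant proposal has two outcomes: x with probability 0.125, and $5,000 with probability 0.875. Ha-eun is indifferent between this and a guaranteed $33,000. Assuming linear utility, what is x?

x = $229,000

0.125·x + 0.875·5000 = 33000
0.125·x = 33000 − 4375 = 28625
x = 28625 / 0.125 = 229000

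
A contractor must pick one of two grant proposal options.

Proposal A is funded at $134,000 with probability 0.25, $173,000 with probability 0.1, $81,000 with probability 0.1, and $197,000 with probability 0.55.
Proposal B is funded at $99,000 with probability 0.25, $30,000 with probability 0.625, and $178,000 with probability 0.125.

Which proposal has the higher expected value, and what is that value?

Proposal A ($167,250)

Proposal A = 0.25 × 134000 + 0.1 × 173000 + 0.1 × 81000 + 0.55 × 197000 = 33500 + 17300 + 8100 + 108350 = 167250
Proposal B = 0.25 × 99000 + 0.625 × 30000 + 0.125 × 178000 = 24750 + 18750 + 22250 = 65750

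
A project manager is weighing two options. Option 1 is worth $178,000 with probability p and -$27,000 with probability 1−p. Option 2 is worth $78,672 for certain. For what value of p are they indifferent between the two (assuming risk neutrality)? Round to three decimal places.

p·178000 + (1−p)·(-27000) = 78672
205000p − 27000 = 78672
p = (78672 + 27000) / 205000

p = 0.515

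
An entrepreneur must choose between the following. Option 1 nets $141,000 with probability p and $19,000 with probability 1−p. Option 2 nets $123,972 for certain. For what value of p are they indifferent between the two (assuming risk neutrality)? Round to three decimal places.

p·141000 + (1−p)·19000 = 123972
122000p + 19000 = 123972
p = (123972 − 19000) / 122000

p = 0.860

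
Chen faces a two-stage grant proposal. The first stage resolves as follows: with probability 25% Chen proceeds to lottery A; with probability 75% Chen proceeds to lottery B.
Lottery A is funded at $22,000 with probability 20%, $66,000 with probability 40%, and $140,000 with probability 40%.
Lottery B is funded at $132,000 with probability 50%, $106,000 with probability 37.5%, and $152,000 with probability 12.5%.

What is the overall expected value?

$115,262.50

EV(A) = 0.2 × 22000 + 0.4 × 66000 + 0.4 × 140000 = 4400 + 26400 + 56000 = 86800
EV(B) = 0.5 × 132000 + 0.375 × 106000 + 0.125 × 152000 = 66000 + 39750 + 19000 = 124750
Overall = 0.25 × 86800 + 0.75 × 124750 = 21700 + 93562.5 = 115262.5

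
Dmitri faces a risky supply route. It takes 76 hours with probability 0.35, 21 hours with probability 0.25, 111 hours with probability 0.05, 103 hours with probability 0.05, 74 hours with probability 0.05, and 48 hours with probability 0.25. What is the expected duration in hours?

58.25 hours

EV = 0.35 × 76 + 0.25 × 21 + 0.05 × 111 + 0.05 × 103 + 0.05 × 74 + 0.25 × 48 = 26.6 + 5.25 + 5.55 + 5.15 + 3.7 + 12 = 58.25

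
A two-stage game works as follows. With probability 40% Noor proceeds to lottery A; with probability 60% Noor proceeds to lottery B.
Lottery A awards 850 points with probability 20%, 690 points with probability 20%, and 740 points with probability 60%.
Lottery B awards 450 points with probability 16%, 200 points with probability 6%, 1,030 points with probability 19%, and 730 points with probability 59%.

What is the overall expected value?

EV(A) = 0.2 × 850 + 0.2 × 690 + 0.6 × 740 = 170 + 138 + 444 = 752
EV(B) = 0.16 × 450 + 0.06 × 200 + 0.19 × 1030 + 0.59 × 730 = 72 + 12 + 195.7 + 430.7 = 710.4
Overall = 0.4 × 752 + 0.6 × 710.4 = 300.8 + 426.24 = 727.04

727.04 points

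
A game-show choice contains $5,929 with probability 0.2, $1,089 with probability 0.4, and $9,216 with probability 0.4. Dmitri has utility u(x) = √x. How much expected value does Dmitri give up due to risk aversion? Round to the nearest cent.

E[u] = 0.2·√5929 + 0.4·√1089 + 0.4·√9216 = 0.2·77 + 0.4·33 + 0.4·96 = 67
CE = (67)² = 4489
Risk premium = EV − CE = 5307.8 − 4489 = 818.8

$818.80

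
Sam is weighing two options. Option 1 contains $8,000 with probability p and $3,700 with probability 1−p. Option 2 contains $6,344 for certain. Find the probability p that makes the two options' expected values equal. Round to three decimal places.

p·8000 + (1−p)·3700 = 6344
4300p + 3700 = 6344
p = (6344 − 3700) / 4300

p = 0.615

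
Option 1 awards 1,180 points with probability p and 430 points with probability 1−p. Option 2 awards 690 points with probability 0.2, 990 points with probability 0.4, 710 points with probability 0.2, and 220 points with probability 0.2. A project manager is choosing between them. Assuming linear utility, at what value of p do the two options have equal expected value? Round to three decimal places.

EV(Option 2) = 0.2 × 690 + 0.4 × 990 + 0.2 × 710 + 0.2 × 220 = 138 + 396 + 142 + 44 = 720
p·1180 + (1−p)·430 = 720
750p + 430 = 720
p = (720 − 430) / 750

p = 0.387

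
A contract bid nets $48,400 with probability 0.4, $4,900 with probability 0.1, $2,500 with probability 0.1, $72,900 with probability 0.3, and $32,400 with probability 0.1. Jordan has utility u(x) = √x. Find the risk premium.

$5,609

E[u] = 0.4·√48400 + 0.1·√4900 + 0.1·√2500 + 0.3·√72900 + 0.1·√32400 = 0.4·220 + 0.1·70 + 0.1·50 + 0.3·270 + 0.1·180 = 199
CE = (199)² = 39601
Risk premium = EV − CE = 45210 − 39601 = 5609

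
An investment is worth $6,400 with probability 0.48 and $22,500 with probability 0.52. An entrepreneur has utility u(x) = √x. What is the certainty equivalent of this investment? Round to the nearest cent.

E[u] = 0.48·√6400 + 0.52·√22500 = 0.48·80 + 0.52·150 = 116.4
CE = (116.4)² = 13548.96

$13,548.96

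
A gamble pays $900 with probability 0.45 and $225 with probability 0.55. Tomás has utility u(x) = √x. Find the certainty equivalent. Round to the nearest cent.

E[u] = 0.45·√900 + 0.55·√225 = 0.45·30 + 0.55·15 = 21.75
CE = (21.75)² = 473.0625

$473.06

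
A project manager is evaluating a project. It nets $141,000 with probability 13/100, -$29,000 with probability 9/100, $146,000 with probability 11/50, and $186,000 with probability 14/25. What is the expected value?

$152,000

EV = 13/100 × 141000 + 9/100 × (-29000) + 11/50 × 146000 + 14/25 × 186000 = 18330 − 2610 + 32120 + 104160 = 152000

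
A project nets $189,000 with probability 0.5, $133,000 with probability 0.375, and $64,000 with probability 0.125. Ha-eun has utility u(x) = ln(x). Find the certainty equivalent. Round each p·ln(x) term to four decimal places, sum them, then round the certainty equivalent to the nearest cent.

E[u] = 0.5·ln(189000) + 0.375·ln(133000) + 0.125·ln(64000) = 6.0748 + 4.4243 + 1.3833 = 11.8824
CE = e^11.8824 ≈ 144697.41

$144,697.41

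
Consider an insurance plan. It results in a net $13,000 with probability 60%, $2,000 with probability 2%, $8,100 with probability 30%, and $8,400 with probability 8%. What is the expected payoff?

$10,942

EV = 0.6 × 13000 + 0.02 × 2000 + 0.3 × 8100 + 0.08 × 8400 = 7800 + 40 + 2430 + 672 = 10942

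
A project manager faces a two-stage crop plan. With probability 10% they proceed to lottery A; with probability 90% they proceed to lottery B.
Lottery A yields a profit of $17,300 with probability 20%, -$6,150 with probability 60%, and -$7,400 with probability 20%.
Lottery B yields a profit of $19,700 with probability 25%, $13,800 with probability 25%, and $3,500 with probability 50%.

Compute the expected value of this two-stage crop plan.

EV(A) = 0.2 × 17300 + 0.6 × (-6150) + 0.2 × (-7400) = 3460 − 3690 − 1480 = -1710
EV(B) = 0.25 × 19700 + 0.25 × 13800 + 0.5 × 3500 = 4925 + 3450 + 1750 = 10125
Overall = 0.1 × (-1710) + 0.9 × 10125 = -171 + 9112.5 = 8941.5

$8,941.50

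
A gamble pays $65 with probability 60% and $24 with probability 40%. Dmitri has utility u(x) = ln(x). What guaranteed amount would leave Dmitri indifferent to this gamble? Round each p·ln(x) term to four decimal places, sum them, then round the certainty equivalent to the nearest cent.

E[u] = 0.6·ln(65) + 0.4·ln(24) = 2.5046 + 1.2712 = 3.7758
CE = e^3.7758 ≈ 43.63

$43.63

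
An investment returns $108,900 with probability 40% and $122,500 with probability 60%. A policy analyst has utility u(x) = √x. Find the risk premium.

$96

E[u] = 0.4·√108900 + 0.6·√122500 = 0.4·330 + 0.6·350 = 342
CE = (342)² = 116964
Risk premium = EV − CE = 117060 − 116964 = 96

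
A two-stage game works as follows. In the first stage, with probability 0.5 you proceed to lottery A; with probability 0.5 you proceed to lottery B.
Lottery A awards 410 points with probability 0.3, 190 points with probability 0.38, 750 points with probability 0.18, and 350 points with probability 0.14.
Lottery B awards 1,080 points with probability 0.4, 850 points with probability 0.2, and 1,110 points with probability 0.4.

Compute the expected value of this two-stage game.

712.6 points

EV(A) = 0.3 × 410 + 0.38 × 190 + 0.18 × 750 + 0.14 × 350 = 123 + 72.2 + 135 + 49 = 379.2
EV(B) = 0.4 × 1080 + 0.2 × 850 + 0.4 × 1110 = 432 + 170 + 444 = 1046
Overall = 0.5 × 379.2 + 0.5 × 1046 = 189.6 + 523 = 712.6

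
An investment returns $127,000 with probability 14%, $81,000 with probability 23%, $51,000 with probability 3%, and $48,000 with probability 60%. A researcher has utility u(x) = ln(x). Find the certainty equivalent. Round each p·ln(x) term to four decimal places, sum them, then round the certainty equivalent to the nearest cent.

$62,155.84

E[u] = 0.14·ln(127000) + 0.23·ln(81000) + 0.03·ln(51000) + 0.6·ln(48000) = 1.6453 + 2.5995 + 0.3252 + 6.4674 = 11.0374
CE = e^11.0374 ≈ 62155.84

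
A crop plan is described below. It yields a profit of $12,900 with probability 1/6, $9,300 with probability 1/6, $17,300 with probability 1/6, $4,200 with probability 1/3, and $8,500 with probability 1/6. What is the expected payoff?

EV = 1/6 × 12900 + 1/6 × 9300 + 1/6 × 17300 + 1/3 × 4200 + 1/6 × 8500 = 2150 + 1550 + 2883.3333 + 1400 + 1416.6667 = 9400

$9,400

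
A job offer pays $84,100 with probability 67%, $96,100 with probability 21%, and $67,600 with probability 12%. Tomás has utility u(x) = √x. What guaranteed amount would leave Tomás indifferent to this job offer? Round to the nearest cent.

$84,448.36

E[u] = 0.67·√84100 + 0.21·√96100 + 0.12·√67600 = 0.67·290 + 0.21·310 + 0.12·260 = 290.6
CE = (290.6)² = 84448.36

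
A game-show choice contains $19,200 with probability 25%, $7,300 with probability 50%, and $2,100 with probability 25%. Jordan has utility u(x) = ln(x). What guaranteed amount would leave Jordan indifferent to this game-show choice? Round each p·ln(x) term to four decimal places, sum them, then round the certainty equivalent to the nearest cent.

E[u] = 0.25·ln(19200) + 0.5·ln(7300) + 0.25·ln(2100) = 2.4657 + 4.4478 + 1.9124 = 8.8259
CE = e^8.8259 ≈ 6808.32

$6,808.32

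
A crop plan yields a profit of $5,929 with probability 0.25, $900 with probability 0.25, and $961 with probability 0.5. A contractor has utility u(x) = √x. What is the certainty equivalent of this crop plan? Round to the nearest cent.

E[u] = 0.25·√5929 + 0.25·√900 + 0.5·√961 = 0.25·77 + 0.25·30 + 0.5·31 = 42.25
CE = (42.25)² = 1785.0625

$1,785.06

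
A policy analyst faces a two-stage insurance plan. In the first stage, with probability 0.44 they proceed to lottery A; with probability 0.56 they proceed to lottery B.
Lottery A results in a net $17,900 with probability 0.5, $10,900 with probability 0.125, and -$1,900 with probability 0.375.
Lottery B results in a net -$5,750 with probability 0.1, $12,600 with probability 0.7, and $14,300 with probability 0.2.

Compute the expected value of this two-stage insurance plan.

$10,442.80

EV(A) = 0.5 × 17900 + 0.125 × 10900 + 0.375 × (-1900) = 8950 + 1362.5 − 712.5 = 9600
EV(B) = 0.1 × (-5750) + 0.7 × 12600 + 0.2 × 14300 = -575 + 8820 + 2860 = 11105
Overall = 0.44 × 9600 + 0.56 × 11105 = 4224 + 6218.8 = 10442.8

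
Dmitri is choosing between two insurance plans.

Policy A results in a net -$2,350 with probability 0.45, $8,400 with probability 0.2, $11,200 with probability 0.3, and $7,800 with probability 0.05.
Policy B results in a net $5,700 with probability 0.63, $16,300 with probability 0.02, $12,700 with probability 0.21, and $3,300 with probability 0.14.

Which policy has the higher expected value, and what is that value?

Policy A = 0.45 × (-2350) + 0.2 × 8400 + 0.3 × 11200 + 0.05 × 7800 = -1057.5 + 1680 + 3360 + 390 = 4372.5
Policy B = 0.63 × 5700 + 0.02 × 16300 + 0.21 × 12700 + 0.14 × 3300 = 3591 + 326 + 2667 + 462 = 7046

Policy B ($7,046)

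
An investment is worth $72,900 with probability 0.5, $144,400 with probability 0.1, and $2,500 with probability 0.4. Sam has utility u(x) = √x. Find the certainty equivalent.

$37,249

E[u] = 0.5·√72900 + 0.1·√144400 + 0.4·√2500 = 0.5·270 + 0.1·380 + 0.4·50 = 193
CE = (193)² = 37249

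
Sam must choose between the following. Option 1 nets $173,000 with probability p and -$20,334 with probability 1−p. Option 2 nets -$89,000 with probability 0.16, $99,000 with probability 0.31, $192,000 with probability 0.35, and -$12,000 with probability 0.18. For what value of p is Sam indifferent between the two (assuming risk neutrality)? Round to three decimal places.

p = 0.527

EV(Option 2) = 0.16 × (-89000) + 0.31 × 99000 + 0.35 × 192000 + 0.18 × (-12000) = -14240 + 30690 + 67200 − 2160 = 81490
p·173000 + (1−p)·(-20334) = 81490
193334p − 20334 = 81490
p = (81490 + 20334) / 193334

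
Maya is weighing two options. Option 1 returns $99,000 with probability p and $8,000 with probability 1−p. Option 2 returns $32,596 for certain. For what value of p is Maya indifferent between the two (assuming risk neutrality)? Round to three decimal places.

p·99000 + (1−p)·8000 = 32596
91000p + 8000 = 32596
p = (32596 − 8000) / 91000

p = 0.270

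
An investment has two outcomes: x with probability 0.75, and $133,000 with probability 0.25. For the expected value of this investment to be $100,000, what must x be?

0.75·x + 0.25·133000 = 100000
0.75·x = 100000 − 33250 = 66750
x = 66750 / 0.75 = 89000

x = $89,000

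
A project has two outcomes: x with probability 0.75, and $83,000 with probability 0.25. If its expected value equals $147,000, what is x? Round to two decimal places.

x = $168,333.33

0.75·x + 0.25·83000 = 147000
0.75·x = 147000 − 20750 = 126250
x = 126250 / 0.75 = 168333.3333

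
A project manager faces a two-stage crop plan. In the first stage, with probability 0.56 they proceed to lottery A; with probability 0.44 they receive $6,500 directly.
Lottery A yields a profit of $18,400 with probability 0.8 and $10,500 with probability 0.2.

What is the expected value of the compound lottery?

EV(A) = 0.8 × 18400 + 0.2 × 10500 = 14720 + 2100 = 16820
Branch B: 6500 (certain)
Overall = 0.56 × 16820 + 0.44 × 6500 = 9419.2 + 2860 = 12279.2

$12,279.20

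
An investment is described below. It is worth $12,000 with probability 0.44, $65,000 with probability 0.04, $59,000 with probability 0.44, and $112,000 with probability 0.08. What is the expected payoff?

EV = 0.44 × 12000 + 0.04 × 65000 + 0.44 × 59000 + 0.08 × 112000 = 5280 + 2600 + 25960 + 8960 = 42800

$42,800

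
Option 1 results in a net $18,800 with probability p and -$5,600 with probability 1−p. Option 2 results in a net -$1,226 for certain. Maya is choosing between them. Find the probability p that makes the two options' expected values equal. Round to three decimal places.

p = 0.179

p·18800 + (1−p)·(-5600) = -1226
24400p − 5600 = -1226
p = (-1226 + 5600) / 24400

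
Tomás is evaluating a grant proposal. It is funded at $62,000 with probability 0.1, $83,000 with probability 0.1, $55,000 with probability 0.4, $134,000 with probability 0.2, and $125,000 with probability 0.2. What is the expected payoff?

$88,300

EV = 0.1 × 62000 + 0.1 × 83000 + 0.4 × 55000 + 0.2 × 134000 + 0.2 × 125000 = 6200 + 8300 + 22000 + 26800 + 25000 = 88300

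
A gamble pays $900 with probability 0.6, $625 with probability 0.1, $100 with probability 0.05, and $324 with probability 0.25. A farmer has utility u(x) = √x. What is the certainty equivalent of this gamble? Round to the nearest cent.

E[u] = 0.6·√900 + 0.1·√625 + 0.05·√100 + 0.25·√324 = 0.6·30 + 0.1·25 + 0.05·10 + 0.25·18 = 25.5
CE = (25.5)² = 650.25

$650.25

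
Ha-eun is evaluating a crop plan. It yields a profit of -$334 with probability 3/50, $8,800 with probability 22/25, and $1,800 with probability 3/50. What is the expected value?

EV = 3/50 × (-334) + 22/25 × 8800 + 3/50 × 1800 = -20.04 + 7744 + 108 = 7831.96

$7,831.96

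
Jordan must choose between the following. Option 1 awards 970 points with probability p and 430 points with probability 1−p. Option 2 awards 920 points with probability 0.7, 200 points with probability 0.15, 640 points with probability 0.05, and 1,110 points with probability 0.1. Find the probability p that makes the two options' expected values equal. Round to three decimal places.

EV(Option 2) = 0.7 × 920 + 0.15 × 200 + 0.05 × 640 + 0.1 × 1110 = 644 + 30 + 32 + 111 = 817
p·970 + (1−p)·430 = 817
540p + 430 = 817
p = (817 − 430) / 540

p = 0.717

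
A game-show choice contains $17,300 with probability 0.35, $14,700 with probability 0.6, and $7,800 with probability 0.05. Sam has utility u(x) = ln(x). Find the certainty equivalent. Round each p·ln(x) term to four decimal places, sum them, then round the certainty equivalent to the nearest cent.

$15,078.12

E[u] = 0.35·ln(17300) + 0.6·ln(14700) + 0.05·ln(7800) = 3.4155 + 5.7574 + 0.4481 = 9.6210
CE = e^9.6210 ≈ 15078.12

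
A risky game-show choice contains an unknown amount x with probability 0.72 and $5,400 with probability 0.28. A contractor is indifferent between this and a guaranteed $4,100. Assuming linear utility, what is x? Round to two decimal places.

0.72·x + 0.28·5400 = 4100
0.72·x = 4100 − 1512 = 2588
x = 2588 / 0.72 = 3594.4444

x = $3,594.44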